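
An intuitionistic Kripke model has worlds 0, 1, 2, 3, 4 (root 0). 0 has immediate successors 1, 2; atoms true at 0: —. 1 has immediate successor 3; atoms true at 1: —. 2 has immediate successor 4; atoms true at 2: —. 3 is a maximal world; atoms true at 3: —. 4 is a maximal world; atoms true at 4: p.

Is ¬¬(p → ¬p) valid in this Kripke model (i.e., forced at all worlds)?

No

Not every world: 0 ⊮ ¬¬(p → ¬p).
0 ⊮ ¬¬(p → ¬p) since 2 is accessible from 0 and 2 ⊩ ¬(p → ¬p).
2 ⊩ ¬(p → ¬p): no world accessible from 2 forces p → ¬p.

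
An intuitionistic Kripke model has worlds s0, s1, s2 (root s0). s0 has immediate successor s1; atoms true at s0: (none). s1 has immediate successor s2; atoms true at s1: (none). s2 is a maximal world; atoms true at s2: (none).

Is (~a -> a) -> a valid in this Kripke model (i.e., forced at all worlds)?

s0 ||- (~a -> a) -> a vacuously: no world accessible from s0 forces the antecedent ~a -> a.
Since the root s0 forces (~a -> a) -> a and forcing is persistent (monotone upward), every world forces it.

Yes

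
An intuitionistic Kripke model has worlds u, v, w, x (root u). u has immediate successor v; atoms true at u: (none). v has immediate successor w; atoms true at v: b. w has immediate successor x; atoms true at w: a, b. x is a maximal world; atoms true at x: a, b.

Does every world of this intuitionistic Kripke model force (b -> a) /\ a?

Not every world: u ||-/- (b -> a) /\ a.
u ||-/- (b -> a) /\ a since u fails b -> a.

No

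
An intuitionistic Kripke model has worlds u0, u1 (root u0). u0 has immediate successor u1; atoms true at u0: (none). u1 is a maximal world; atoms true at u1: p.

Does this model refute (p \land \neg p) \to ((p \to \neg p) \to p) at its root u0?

No

u0 \Vdash (p \land \neg p) \to ((p \to \neg p) \to p) vacuously: no world accessible from u0 forces the antecedent p \land \neg p.
So the root u0 forces (p \land \neg p) \to ((p \to \neg p) \to p); the model is not a countermodel.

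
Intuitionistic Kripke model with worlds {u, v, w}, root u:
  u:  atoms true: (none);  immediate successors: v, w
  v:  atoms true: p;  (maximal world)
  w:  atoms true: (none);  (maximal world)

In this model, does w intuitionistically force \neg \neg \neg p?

Yes

w \Vdash \neg \neg \neg p: no world accessible from w forces \neg \neg p.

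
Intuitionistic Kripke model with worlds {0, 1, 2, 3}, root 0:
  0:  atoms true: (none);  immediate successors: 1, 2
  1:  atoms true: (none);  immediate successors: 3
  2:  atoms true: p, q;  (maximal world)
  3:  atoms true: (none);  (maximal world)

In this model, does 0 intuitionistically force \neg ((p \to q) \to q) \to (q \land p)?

0 \nVdash \neg ((p \to q) \to q) \to (q \land p): at the accessible world 1, 1 \Vdash \neg ((p \to q) \to q) but 1 \nVdash q \land p.
1 \nVdash q \land p since 1 fails q.

No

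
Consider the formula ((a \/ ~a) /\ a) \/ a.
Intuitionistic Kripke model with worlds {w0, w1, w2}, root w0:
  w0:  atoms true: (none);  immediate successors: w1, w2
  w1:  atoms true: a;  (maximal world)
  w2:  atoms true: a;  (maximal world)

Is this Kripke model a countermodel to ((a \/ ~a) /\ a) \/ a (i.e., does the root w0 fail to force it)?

Yes

w0 ||-/- ((a \/ ~a) /\ a) \/ a: neither disjunct is forced at w0.
w0 ||-/- (a \/ ~a) /\ a since w0 fails a \/ ~a.
So the root w0 does not force ((a \/ ~a) /\ a) \/ a; the model is a countermodel.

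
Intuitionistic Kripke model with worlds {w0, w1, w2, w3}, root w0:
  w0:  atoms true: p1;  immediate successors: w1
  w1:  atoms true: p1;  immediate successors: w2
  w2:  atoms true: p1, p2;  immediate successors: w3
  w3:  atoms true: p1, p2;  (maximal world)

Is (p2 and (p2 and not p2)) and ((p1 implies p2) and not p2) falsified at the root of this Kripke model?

Yes

w0 does not force (p2 and (p2 and not p2)) and ((p1 implies p2) and not p2) since w0 fails p2 and (p2 and not p2).
So the root w0 does not force (p2 and (p2 and not p2)) and ((p1 implies p2) and not p2); the model is a countermodel.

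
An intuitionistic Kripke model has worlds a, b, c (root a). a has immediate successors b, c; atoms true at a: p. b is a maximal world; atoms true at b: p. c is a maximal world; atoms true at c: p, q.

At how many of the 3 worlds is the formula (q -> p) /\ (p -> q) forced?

a: does not force it — a ||-/- (q -> p) /\ (p -> q) since a fails p -> q.
b: does not force it.
c: forces it.
Worlds forcing the formula: {c}.

1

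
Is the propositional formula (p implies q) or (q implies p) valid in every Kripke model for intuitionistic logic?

No

This is the Gödel–Dummett linearity axiom, which is not intuitionistically valid.
A Kripke countermodel: worlds a, b, c; order generated by a <= b, a <= c; atoms true at each world — a:{}; b:{p}; c:{q}.
a does not force (p implies q) or (q implies p): neither disjunct is forced at a.
a does not force p implies q: at the accessible world b, b forces p but b does not force q.
b lacks atom q, so b does not force q.
So the root a does not force the formula.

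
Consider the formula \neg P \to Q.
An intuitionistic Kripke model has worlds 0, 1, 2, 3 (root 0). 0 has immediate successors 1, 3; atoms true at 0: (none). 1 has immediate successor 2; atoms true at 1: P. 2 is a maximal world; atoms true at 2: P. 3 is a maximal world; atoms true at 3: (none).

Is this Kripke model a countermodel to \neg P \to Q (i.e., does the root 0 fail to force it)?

Yes

0 \nVdash \neg P \to Q: at the accessible world 3, 3 \Vdash \neg P but 3 \nVdash Q.
3 lacks atom Q, so 3 \nVdash Q.
So the root 0 does not force \neg P \to Q; the model is a countermodel.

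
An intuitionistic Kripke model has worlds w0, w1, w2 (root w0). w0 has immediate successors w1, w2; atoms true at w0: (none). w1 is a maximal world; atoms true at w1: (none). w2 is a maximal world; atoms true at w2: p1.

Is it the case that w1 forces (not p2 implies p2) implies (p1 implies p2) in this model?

w1 forces (not p2 implies p2) implies (p1 implies p2) vacuously: no world accessible from w1 forces the antecedent not p2 implies p2.

Yes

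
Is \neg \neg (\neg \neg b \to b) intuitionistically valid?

Yes

This is the double negation of double-negation elimination, which is intuitionistically derivable.
By Glivenko's theorem the double negation of any classical propositional tautology is intuitionistically provable; \neg \neg b \to b is classically a tautology.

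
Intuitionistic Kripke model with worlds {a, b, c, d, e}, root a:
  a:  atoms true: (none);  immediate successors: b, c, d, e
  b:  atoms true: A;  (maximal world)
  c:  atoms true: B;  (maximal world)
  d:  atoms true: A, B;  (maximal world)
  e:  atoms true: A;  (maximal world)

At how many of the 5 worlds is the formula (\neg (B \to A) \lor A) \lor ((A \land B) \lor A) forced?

a: does not force it — a \nVdash (\neg (B \to A) \lor A) \lor ((A \land B) \lor A): neither disjunct is forced at a.
b: forces it.
c: forces it.
d: forces it.
e: forces it.
Worlds forcing the formula: {b, c, d, e}.

4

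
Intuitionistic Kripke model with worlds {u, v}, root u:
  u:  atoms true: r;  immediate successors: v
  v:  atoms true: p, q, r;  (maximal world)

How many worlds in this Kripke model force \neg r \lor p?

1

u: does not force it — u \nVdash \neg r \lor p: neither disjunct is forced at u.
v: forces it.
Worlds forcing the formula: {v}.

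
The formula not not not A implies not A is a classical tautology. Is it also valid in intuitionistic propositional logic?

Yes

This is triple-negation reduction, which is intuitionistically derivable.
Assume not not not A and suppose A. Then not not A (double-negation introduction), contradicting not not not A. So not A.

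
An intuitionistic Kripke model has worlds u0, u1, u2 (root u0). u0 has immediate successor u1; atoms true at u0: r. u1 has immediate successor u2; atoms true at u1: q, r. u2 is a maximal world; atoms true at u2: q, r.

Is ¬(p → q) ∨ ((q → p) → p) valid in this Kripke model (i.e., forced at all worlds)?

u0 ⊩ ¬(p → q) ∨ ((q → p) → p) via the disjunct (q → p) → p.
Since the root u0 forces ¬(p → q) ∨ ((q → p) → p) and forcing is persistent (monotone upward), every world forces it.

Yes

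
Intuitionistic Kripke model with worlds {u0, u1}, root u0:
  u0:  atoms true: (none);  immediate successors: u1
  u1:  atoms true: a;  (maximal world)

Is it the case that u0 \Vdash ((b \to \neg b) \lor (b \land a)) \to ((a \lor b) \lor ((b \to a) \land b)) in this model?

No

u0 \nVdash ((b \to \neg b) \lor (b \land a)) \to ((a \lor b) \lor ((b \to a) \land b)): already at u0 itself, u0 \Vdash (b \to \neg b) \lor (b \land a) but u0 \nVdash (a \lor b) \lor ((b \to a) \land b).
u0 \nVdash (a \lor b) \lor ((b \to a) \land b): neither disjunct is forced at u0.
u0 \nVdash a \lor b: neither disjunct is forced at u0.
u0 lacks atom a, so u0 \nVdash a.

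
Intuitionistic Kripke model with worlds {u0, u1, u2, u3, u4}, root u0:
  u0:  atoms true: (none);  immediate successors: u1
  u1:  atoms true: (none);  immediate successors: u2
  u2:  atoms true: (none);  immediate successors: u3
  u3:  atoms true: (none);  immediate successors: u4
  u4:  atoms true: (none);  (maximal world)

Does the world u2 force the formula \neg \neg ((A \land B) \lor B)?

u2 \nVdash \neg \neg ((A \land B) \lor B) since u2 is accessible from u2 and u2 \Vdash \neg ((A \land B) \lor B).
u2 \Vdash \neg ((A \land B) \lor B): no world accessible from u2 forces (A \land B) \lor B.

No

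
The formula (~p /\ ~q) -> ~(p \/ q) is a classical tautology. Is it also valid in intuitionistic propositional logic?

This is a constructively valid De Morgan direction (conjunction of negations to negated disjunction), which is intuitionistically derivable.
If both ~p and ~q hold at a world, no accessible world forces p or forces q, so none forces p \/ q.

Yes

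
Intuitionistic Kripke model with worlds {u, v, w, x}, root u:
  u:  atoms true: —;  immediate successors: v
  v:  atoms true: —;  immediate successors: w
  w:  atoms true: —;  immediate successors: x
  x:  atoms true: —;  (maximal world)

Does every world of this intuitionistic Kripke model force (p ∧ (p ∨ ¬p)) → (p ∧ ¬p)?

Yes

u ⊩ (p ∧ (p ∨ ¬p)) → (p ∧ ¬p) vacuously: no world accessible from u forces the antecedent p ∧ (p ∨ ¬p).
Since the root u forces (p ∧ (p ∨ ¬p)) → (p ∧ ¬p) and forcing is persistent (monotone upward), every world forces it.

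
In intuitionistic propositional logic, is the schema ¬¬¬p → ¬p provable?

Yes

This is triple-negation reduction, which is intuitionistically derivable.
Assume ¬¬¬p and suppose p. Then ¬¬p (double-negation introduction), contradicting ¬¬¬p. So ¬p.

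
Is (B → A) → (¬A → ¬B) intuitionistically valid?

This is the forward direction of contraposition, which is intuitionistically derivable.
Assume B → A and ¬A. If B held then A would follow, contradicting ¬A; so ¬B.

Yes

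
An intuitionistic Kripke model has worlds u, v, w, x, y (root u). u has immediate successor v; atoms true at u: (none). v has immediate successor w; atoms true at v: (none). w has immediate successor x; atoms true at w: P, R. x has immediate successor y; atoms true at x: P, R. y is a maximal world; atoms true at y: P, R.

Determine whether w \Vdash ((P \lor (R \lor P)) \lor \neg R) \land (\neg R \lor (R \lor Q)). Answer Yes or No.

Yes

w \Vdash ((P \lor (R \lor P)) \lor \neg R) \land (\neg R \lor (R \lor Q)) since w forces both conjuncts.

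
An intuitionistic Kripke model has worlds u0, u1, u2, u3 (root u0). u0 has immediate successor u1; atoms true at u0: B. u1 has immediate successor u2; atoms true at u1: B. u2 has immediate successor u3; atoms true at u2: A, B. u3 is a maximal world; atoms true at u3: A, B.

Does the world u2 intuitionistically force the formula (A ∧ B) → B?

u2 ⊩ (A ∧ B) → B: every world accessible from u2 that forces A ∧ B (namely u2, u3) also forces B.

Yes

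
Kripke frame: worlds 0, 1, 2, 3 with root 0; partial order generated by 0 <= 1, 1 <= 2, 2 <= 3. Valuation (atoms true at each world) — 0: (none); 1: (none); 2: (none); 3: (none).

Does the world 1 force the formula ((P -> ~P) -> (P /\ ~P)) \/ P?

No

1 ||-/- ((P -> ~P) -> (P /\ ~P)) \/ P: neither disjunct is forced at 1.
1 ||-/- (P -> ~P) -> (P /\ ~P): already at 1 itself, 1 ||- P -> ~P but 1 ||-/- P /\ ~P.
1 ||-/- P /\ ~P since 1 fails P.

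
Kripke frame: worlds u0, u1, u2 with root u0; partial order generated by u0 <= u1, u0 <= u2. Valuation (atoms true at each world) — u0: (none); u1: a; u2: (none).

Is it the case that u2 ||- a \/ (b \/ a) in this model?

u2 ||-/- a \/ (b \/ a): neither disjunct is forced at u2.
u2 lacks atom a, so u2 ||-/- a.

No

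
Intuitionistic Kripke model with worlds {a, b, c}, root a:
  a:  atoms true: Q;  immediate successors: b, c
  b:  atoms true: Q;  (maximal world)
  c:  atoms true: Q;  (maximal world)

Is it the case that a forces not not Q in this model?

Yes

a forces not not Q: no world accessible from a forces not Q.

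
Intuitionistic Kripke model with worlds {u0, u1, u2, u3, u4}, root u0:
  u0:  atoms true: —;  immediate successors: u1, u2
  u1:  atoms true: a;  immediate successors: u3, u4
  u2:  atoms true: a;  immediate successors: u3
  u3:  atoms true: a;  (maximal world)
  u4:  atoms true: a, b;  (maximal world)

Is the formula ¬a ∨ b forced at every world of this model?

No

Not every world: u0 ⊮ ¬a ∨ b.
u0 ⊮ ¬a ∨ b: neither disjunct is forced at u0.
u0 ⊮ ¬a since u1 is accessible from u0 and u1 ⊩ a.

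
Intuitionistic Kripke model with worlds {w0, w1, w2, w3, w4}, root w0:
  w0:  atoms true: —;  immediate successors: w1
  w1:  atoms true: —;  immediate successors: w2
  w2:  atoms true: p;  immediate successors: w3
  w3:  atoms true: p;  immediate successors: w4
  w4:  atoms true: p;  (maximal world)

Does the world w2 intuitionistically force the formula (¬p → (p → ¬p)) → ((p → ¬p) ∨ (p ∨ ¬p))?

w2 ⊩ (¬p → (p → ¬p)) → ((p → ¬p) ∨ (p ∨ ¬p)): every world accessible from w2 that forces ¬p → (p → ¬p) (namely w2, w3, w4) also forces (p → ¬p) ∨ (p ∨ ¬p).

Yes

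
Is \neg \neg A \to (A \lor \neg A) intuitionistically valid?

No

This is a variant of double-negation elimination (deriving excluded middle from double negation), which is not intuitionistically valid.
A Kripke countermodel: worlds a, b; order generated by a \le b; atoms true at each world — a:{}; b:{A}.
a \nVdash \neg \neg A \to (A \lor \neg A): already at a itself, a \Vdash \neg \neg A but a \nVdash A \lor \neg A.
a \nVdash A \lor \neg A: neither disjunct is forced at a.
a lacks atom A, so a \nVdash A.
So the root a does not force the formula.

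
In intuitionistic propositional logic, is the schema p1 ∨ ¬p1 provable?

No

This is the law of excluded middle, which is not intuitionistically valid.
A Kripke countermodel: worlds u, v; order generated by u ≤ v; atoms true at each world — u:{}; v:{p1}.
u ⊮ p1 ∨ ¬p1: neither disjunct is forced at u.
u lacks atom p1, so u ⊮ p1.
So the root u does not force the formula.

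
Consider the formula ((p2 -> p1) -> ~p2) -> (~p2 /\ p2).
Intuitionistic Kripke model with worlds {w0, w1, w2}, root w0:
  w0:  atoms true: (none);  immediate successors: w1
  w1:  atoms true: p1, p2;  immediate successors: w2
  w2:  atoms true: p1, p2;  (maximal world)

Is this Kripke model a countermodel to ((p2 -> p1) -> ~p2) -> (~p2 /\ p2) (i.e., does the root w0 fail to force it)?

w0 ||- ((p2 -> p1) -> ~p2) -> (~p2 /\ p2) vacuously: no world accessible from w0 forces the antecedent (p2 -> p1) -> ~p2.
So the root w0 forces ((p2 -> p1) -> ~p2) -> (~p2 /\ p2); the model is not a countermodel.

No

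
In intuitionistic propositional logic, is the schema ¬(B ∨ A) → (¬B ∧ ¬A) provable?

Yes

This is a constructively valid De Morgan direction (negated disjunction to conjunction of negations), which is intuitionistically derivable.
From ¬(B ∨ A): if B held then B ∨ A would, contradiction — so ¬B; similarly ¬A.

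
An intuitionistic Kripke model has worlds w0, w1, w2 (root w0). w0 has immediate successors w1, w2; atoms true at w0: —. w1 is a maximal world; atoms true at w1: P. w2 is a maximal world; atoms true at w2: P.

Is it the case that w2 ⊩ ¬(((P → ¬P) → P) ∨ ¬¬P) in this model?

No

w2 ⊮ ¬(((P → ¬P) → P) ∨ ¬¬P) since w2 is accessible from w2 and w2 ⊩ ((P → ¬P) → P) ∨ ¬¬P.
w2 ⊩ ((P → ¬P) → P) ∨ ¬¬P via the disjunct (P → ¬P) → P.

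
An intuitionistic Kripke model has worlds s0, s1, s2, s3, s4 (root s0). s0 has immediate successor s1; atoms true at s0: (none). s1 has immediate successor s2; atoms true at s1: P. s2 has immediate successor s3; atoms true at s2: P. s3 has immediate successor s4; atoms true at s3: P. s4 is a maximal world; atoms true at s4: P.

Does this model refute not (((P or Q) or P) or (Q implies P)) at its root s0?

Yes

s0 does not force not (((P or Q) or P) or (Q implies P)) since s0 is accessible from s0 and s0 forces ((P or Q) or P) or (Q implies P).
s0 forces ((P or Q) or P) or (Q implies P) via the disjunct Q implies P.
So the root s0 does not force not (((P or Q) or P) or (Q implies P)); the model is a countermodel.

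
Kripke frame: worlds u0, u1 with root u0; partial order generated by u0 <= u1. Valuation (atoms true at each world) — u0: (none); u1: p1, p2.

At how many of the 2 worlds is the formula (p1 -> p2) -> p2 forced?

u0: does not force it — u0 ||-/- (p1 -> p2) -> p2: already at u0 itself, u0 ||- p1 -> p2 but u0 ||-/- p2.
u1: forces it.
Worlds forcing the formula: {u1}.

1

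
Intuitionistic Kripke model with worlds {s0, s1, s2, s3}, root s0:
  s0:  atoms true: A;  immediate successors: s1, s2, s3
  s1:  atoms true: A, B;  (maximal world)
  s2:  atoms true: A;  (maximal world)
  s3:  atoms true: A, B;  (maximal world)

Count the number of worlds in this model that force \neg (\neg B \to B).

1

s0: does not force it — s0 \nVdash \neg (\neg B \to B) since s1 is accessible from s0 and s1 \Vdash \neg B \to B.
s1: does not force it — s1 \nVdash \neg (\neg B \to B) since s1 is accessible from s1 and s1 \Vdash \neg B \to B.
s2: forces it.
s3: does not force it — s3 \nVdash \neg (\neg B \to B) since s3 is accessible from s3 and s3 \Vdash \neg B \to B.
Worlds forcing the formula: {s2}.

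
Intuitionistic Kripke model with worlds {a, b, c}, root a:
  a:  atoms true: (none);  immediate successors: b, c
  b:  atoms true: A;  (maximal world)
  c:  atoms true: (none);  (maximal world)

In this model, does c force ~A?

c ||- ~A: no world accessible from c forces A.

Yes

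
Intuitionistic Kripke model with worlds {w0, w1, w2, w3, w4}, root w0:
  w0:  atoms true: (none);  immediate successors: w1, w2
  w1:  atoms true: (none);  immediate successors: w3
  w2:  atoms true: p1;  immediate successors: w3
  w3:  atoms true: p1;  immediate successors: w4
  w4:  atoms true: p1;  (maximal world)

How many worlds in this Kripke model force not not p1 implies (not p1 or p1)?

3

w0: does not force it — w0 does not force not not p1 implies (not p1 or p1): already at w0 itself, w0 forces not not p1 but w0 does not force not p1 or p1.
w1: does not force it — w1 does not force not not p1 implies (not p1 or p1): already at w1 itself, w1 forces not not p1 but w1 does not force not p1 or p1.
w2: forces it.
w3: forces it.
w4: forces it.
Worlds forcing the formula: {w2, w3, w4}.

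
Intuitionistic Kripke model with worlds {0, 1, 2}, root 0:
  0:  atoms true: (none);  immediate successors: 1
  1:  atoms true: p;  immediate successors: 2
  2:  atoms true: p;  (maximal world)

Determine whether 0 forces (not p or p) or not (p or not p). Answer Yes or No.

0 does not force (not p or p) or not (p or not p): neither disjunct is forced at 0.
0 does not force not p or p: neither disjunct is forced at 0.
0 does not force not p since 1 is accessible from 0 and 1 forces p.

No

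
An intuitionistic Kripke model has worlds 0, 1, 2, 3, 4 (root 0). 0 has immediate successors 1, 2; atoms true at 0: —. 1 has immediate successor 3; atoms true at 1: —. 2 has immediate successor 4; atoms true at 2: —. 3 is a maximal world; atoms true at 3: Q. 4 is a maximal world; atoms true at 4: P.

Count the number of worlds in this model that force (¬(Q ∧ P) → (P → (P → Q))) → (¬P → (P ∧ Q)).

2

0: does not force it — 0 ⊮ (¬(Q ∧ P) → (P → (P → Q))) → (¬P → (P ∧ Q)): at the accessible world 1, 1 ⊩ ¬(Q ∧ P) → (P → (P → Q)) but 1 ⊮ ¬P → (P ∧ Q).
1: does not force it — 1 ⊮ (¬(Q ∧ P) → (P → (P → Q))) → (¬P → (P ∧ Q)): already at 1 itself, 1 ⊩ ¬(Q ∧ P) → (P → (P → Q)) but 1 ⊮ ¬P → (P ∧ Q).
2: forces it.
3: does not force it — 3 ⊮ (¬(Q ∧ P) → (P → (P → Q))) → (¬P → (P ∧ Q)): already at 3 itself, 3 ⊩ ¬(Q ∧ P) → (P → (P → Q)) but 3 ⊮ ¬P → (P ∧ Q).
4: forces it.
Worlds forcing the formula: {2, 4}.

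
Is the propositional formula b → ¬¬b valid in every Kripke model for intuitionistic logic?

Yes

This is double-negation introduction, which is intuitionistically derivable.
If a world forces b then every accessible world forces b (persistence), so none forces ¬b; hence ¬¬b.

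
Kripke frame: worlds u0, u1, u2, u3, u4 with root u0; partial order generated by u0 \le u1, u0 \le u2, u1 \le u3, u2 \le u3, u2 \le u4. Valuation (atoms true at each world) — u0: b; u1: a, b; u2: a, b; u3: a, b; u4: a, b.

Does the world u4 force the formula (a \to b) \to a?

u4 \Vdash (a \to b) \to a: every world accessible from u4 that forces a \to b (namely u4) also forces a.

Yes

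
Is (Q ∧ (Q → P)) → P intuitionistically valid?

Yes

This is modus ponens in implicational form, which is intuitionistically derivable.
If a world forces Q and Q → P, then applying the implication at that world (which is accessible from itself) gives P.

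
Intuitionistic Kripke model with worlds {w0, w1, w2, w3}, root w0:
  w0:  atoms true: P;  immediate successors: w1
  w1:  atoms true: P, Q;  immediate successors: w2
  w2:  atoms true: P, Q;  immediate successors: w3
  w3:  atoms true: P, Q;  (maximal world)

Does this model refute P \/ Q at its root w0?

w0 ||- P \/ Q via the disjunct P.
So the root w0 forces P \/ Q; the model is not a countermodel.

No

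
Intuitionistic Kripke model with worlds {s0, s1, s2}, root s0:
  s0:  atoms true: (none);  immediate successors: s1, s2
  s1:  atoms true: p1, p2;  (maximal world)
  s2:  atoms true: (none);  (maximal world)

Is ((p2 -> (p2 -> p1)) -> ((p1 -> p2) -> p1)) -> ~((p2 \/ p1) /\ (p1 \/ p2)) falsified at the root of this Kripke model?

Yes

s0 ||-/- ((p2 -> (p2 -> p1)) -> ((p1 -> p2) -> p1)) -> ~((p2 \/ p1) /\ (p1 \/ p2)): at the accessible world s1, s1 ||- (p2 -> (p2 -> p1)) -> ((p1 -> p2) -> p1) but s1 ||-/- ~((p2 \/ p1) /\ (p1 \/ p2)).
s1 ||-/- ~((p2 \/ p1) /\ (p1 \/ p2)) since s1 is accessible from s1 and s1 ||- (p2 \/ p1) /\ (p1 \/ p2).
s1 ||- (p2 \/ p1) /\ (p1 \/ p2) since s1 forces both conjuncts.
So the root s0 does not force ((p2 -> (p2 -> p1)) -> ((p1 -> p2) -> p1)) -> ~((p2 \/ p1) /\ (p1 \/ p2)); the model is a countermodel.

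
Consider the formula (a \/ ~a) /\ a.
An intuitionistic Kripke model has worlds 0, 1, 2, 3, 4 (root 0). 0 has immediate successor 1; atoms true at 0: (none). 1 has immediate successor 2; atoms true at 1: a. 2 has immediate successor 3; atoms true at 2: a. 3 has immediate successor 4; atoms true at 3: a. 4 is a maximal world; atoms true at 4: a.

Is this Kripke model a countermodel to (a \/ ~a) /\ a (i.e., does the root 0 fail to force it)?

0 ||-/- (a \/ ~a) /\ a since 0 fails a \/ ~a.
So the root 0 does not force (a \/ ~a) /\ a; the model is a countermodel.

Yes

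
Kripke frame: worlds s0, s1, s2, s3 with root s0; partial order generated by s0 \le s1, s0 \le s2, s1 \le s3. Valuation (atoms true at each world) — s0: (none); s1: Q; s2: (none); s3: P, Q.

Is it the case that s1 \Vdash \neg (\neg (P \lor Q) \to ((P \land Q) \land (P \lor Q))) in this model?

No

s1 \nVdash \neg (\neg (P \lor Q) \to ((P \land Q) \land (P \lor Q))) since s1 is accessible from s1 and s1 \Vdash \neg (P \lor Q) \to ((P \land Q) \land (P \lor Q)).
s1 \Vdash \neg (P \lor Q) \to ((P \land Q) \land (P \lor Q)) vacuously: no world accessible from s1 forces the antecedent \neg (P \lor Q).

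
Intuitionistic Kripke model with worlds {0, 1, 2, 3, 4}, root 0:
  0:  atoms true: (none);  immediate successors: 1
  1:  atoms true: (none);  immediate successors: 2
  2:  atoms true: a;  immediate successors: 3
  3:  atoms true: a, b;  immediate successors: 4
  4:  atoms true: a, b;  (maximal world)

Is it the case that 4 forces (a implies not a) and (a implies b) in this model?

No

4 does not force (a implies not a) and (a implies b) since 4 fails a implies not a.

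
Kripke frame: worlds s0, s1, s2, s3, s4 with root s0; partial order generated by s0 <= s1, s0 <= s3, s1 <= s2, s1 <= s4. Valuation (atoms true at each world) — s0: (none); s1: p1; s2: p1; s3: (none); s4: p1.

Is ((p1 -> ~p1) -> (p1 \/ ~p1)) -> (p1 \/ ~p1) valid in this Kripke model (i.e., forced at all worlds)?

Not every world: s0 ||-/- ((p1 -> ~p1) -> (p1 \/ ~p1)) -> (p1 \/ ~p1).
s0 ||-/- ((p1 -> ~p1) -> (p1 \/ ~p1)) -> (p1 \/ ~p1): already at s0 itself, s0 ||- (p1 -> ~p1) -> (p1 \/ ~p1) but s0 ||-/- p1 \/ ~p1.
s0 ||-/- p1 \/ ~p1: neither disjunct is forced at s0.
s0 lacks atom p1, so s0 ||-/- p1.

No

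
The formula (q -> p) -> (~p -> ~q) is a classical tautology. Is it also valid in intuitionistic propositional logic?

This is the forward direction of contraposition, which is intuitionistically derivable.
Assume q -> p and ~p. If q held then p would follow, contradicting ~p; so ~q.

Yes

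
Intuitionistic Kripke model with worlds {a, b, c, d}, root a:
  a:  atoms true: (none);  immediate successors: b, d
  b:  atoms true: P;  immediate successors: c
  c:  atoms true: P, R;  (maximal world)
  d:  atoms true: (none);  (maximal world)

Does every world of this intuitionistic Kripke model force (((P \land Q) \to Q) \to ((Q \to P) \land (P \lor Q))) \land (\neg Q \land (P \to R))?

No

Not every world: a \nVdash (((P \land Q) \to Q) \to ((Q \to P) \land (P \lor Q))) \land (\neg Q \land (P \to R)).
a \nVdash (((P \land Q) \to Q) \to ((Q \to P) \land (P \lor Q))) \land (\neg Q \land (P \to R)) since a fails ((P \land Q) \to Q) \to ((Q \to P) \land (P \lor Q)).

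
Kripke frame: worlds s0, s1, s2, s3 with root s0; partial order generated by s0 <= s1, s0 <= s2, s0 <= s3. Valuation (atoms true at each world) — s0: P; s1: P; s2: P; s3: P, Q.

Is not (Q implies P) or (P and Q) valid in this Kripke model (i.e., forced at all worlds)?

Not every world: s0 does not force not (Q implies P) or (P and Q).
s0 does not force not (Q implies P) or (P and Q): neither disjunct is forced at s0.
s0 does not force not (Q implies P) since s0 is accessible from s0 and s0 forces Q implies P.
s0 forces Q implies P: every world accessible from s0 that forces Q (namely s3) also forces P.

No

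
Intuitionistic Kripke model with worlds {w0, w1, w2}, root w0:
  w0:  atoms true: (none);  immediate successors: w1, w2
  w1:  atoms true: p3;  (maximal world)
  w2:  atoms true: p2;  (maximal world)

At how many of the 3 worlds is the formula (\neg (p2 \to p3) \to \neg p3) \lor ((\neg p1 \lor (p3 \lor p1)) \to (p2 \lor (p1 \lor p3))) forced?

3

w0: forces it.
w1: forces it.
w2: forces it.
Worlds forcing the formula: {w0, w1, w2}.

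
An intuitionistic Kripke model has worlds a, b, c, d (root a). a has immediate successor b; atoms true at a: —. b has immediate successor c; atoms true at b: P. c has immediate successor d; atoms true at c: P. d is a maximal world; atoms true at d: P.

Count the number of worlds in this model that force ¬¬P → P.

a: does not force it — a ⊮ ¬¬P → P: already at a itself, a ⊩ ¬¬P but a ⊮ P.
b: forces it.
c: forces it.
d: forces it.
Worlds forcing the formula: {b, c, d}.

3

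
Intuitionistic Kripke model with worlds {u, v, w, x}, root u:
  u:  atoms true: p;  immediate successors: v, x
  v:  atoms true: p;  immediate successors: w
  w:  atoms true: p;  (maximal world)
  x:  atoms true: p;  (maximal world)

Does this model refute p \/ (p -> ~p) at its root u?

u ||- p \/ (p -> ~p) via the disjunct p.
So the root u forces p \/ (p -> ~p); the model is not a countermodel.

No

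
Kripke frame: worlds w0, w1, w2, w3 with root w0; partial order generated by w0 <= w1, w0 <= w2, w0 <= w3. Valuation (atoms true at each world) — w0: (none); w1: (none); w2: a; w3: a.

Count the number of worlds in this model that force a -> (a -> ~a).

1

w0: does not force it — w0 ||-/- a -> (a -> ~a): at the accessible world w2, w2 ||- a but w2 ||-/- a -> ~a.
w1: forces it.
w2: does not force it — w2 ||-/- a -> (a -> ~a): already at w2 itself, w2 ||- a but w2 ||-/- a -> ~a.
w3: does not force it — w3 ||-/- a -> (a -> ~a): already at w3 itself, w3 ||- a but w3 ||-/- a -> ~a.
Worlds forcing the formula: {w1}.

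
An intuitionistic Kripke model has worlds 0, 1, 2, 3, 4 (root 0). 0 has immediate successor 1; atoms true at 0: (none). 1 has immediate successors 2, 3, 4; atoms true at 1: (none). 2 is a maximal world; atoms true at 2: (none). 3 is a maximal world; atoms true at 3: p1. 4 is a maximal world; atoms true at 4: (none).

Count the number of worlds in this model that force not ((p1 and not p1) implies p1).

0: does not force it — 0 does not force not ((p1 and not p1) implies p1) since 0 is accessible from 0 and 0 forces (p1 and not p1) implies p1.
1: does not force it — 1 does not force not ((p1 and not p1) implies p1) since 1 is accessible from 1 and 1 forces (p1 and not p1) implies p1.
2: does not force it.
3: does not force it.
4: does not force it.
Worlds forcing the formula: { }.

0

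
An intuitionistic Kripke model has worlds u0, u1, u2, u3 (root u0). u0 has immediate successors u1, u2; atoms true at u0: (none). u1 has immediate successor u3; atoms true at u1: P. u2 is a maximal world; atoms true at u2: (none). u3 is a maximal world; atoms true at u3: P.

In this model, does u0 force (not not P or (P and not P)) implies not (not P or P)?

u0 does not force (not not P or (P and not P)) implies not (not P or P): at the accessible world u1, u1 forces not not P or (P and not P) but u1 does not force not (not P or P).
u1 does not force not (not P or P) since u1 is accessible from u1 and u1 forces not P or P.
u1 forces not P or P via the disjunct P.

No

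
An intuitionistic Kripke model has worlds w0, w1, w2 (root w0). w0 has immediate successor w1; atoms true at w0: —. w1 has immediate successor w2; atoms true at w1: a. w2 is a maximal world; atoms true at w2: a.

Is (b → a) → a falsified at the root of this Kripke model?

Yes

w0 ⊮ (b → a) → a: already at w0 itself, w0 ⊩ b → a but w0 ⊮ a.
w0 lacks atom a, so w0 ⊮ a.
So the root w0 does not force (b → a) → a; the model is a countermodel.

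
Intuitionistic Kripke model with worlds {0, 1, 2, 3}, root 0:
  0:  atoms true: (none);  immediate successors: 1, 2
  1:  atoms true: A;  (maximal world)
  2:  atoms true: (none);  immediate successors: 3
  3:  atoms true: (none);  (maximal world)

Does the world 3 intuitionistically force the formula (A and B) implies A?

3 forces (A and B) implies A vacuously: no world accessible from 3 forces the antecedent A and B.

Yes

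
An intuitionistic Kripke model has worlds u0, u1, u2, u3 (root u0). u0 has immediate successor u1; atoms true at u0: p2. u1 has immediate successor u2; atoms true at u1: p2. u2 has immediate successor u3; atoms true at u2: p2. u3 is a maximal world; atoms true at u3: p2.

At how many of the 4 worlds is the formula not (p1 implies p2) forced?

0

u0: does not force it — u0 does not force not (p1 implies p2) since u0 is accessible from u0 and u0 forces p1 implies p2.
u1: does not force it — u1 does not force not (p1 implies p2) since u1 is accessible from u1 and u1 forces p1 implies p2.
u2: does not force it.
u3: does not force it.
Worlds forcing the formula: { }.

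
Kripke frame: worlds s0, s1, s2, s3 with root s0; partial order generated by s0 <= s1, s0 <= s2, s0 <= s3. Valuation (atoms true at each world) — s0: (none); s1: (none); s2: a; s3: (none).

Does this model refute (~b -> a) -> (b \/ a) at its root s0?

s0 ||- (~b -> a) -> (b \/ a): every world accessible from s0 that forces ~b -> a (namely s2) also forces b \/ a.
So the root s0 forces (~b -> a) -> (b \/ a); the model is not a countermodel.

No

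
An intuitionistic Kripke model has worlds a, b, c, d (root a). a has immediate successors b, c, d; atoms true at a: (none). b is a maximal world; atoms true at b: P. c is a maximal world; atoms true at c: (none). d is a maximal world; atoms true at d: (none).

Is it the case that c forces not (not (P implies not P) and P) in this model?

Yes

c forces not (not (P implies not P) and P): no world accessible from c forces not (P implies not P) and P.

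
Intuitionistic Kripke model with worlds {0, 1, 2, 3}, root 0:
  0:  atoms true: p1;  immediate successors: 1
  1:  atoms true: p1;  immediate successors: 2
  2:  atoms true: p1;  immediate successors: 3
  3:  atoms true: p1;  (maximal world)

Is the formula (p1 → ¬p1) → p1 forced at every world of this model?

Yes

0 ⊩ (p1 → ¬p1) → p1 vacuously: no world accessible from 0 forces the antecedent p1 → ¬p1.
Since the root 0 forces (p1 → ¬p1) → p1 and forcing is persistent (monotone upward), every world forces it.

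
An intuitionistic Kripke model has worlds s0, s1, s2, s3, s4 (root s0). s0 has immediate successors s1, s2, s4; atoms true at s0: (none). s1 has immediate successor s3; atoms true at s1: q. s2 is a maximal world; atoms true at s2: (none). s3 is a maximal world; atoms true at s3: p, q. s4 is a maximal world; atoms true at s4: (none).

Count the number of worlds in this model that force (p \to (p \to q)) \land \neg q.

2

s0: does not force it — s0 \nVdash (p \to (p \to q)) \land \neg q since s0 fails \neg q.
s1: does not force it.
s2: forces it.
s3: does not force it.
s4: forces it.
Worlds forcing the formula: {s2, s4}.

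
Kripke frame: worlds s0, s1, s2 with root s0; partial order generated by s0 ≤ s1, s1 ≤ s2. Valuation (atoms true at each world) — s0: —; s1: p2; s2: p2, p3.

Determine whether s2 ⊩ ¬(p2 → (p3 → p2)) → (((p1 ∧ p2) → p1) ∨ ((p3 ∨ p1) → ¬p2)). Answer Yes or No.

Yes

s2 ⊩ ¬(p2 → (p3 → p2)) → (((p1 ∧ p2) → p1) ∨ ((p3 ∨ p1) → ¬p2)) vacuously: no world accessible from s2 forces the antecedent ¬(p2 → (p3 → p2)).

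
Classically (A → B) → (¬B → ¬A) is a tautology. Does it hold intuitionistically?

Yes

This is the forward direction of contraposition, which is intuitionistically derivable.
Assume A → B and ¬B. If A held then B would follow, contradicting ¬B; so ¬A.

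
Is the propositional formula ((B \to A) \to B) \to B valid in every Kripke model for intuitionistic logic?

No

This is Peirce's law, which is not intuitionistically valid.
A Kripke countermodel: worlds s0, s1; order generated by s0 \le s1; atoms true at each world — s0:{}; s1:{B}.
s0 \nVdash ((B \to A) \to B) \to B: already at s0 itself, s0 \Vdash (B \to A) \to B but s0 \nVdash B.
s0 lacks atom B, so s0 \nVdash B.
So the root s0 does not force the formula.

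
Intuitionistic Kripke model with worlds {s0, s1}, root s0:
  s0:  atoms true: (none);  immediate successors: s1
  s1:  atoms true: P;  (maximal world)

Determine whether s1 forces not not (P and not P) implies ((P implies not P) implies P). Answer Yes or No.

Yes

s1 forces not not (P and not P) implies ((P implies not P) implies P) vacuously: no world accessible from s1 forces the antecedent not not (P and not P).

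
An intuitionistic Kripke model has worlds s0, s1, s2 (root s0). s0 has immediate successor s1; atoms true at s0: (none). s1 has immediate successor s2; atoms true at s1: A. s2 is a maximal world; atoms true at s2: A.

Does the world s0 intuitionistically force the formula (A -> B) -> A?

s0 ||- (A -> B) -> A vacuously: no world accessible from s0 forces the antecedent A -> B.

Yes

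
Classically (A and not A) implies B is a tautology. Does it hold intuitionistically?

This is an instance of ex falso quodlibet, which is intuitionistically derivable.
No world can force both A and not A, so the antecedent A and not A is never forced and the implication holds vacuously at every world.

Yes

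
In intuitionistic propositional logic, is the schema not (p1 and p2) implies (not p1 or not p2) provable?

No

This is the constructively invalid direction of De Morgan's law for conjunction, which is not intuitionistically valid.
A Kripke countermodel: worlds a, b, c; order generated by a <= b, a <= c; atoms true at each world — a:{}; b:{p1}; c:{p2}.
a does not force not (p1 and p2) implies (not p1 or not p2): already at a itself, a forces not (p1 and p2) but a does not force not p1 or not p2.
a does not force not p1 or not p2: neither disjunct is forced at a.
a does not force not p1 since b is accessible from a and b forces p1.
So the root a does not force the formula.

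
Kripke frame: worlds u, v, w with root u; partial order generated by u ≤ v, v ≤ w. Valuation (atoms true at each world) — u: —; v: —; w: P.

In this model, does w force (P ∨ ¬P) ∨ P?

Yes

w ⊩ (P ∨ ¬P) ∨ P via the disjunct P ∨ ¬P.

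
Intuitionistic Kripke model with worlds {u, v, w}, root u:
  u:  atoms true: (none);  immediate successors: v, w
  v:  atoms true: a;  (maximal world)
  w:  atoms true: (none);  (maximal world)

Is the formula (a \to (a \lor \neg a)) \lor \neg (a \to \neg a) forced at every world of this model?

Yes

u \Vdash (a \to (a \lor \neg a)) \lor \neg (a \to \neg a) via the disjunct a \to (a \lor \neg a).
Since the root u forces (a \to (a \lor \neg a)) \lor \neg (a \to \neg a) and forcing is persistent (monotone upward), every world forces it.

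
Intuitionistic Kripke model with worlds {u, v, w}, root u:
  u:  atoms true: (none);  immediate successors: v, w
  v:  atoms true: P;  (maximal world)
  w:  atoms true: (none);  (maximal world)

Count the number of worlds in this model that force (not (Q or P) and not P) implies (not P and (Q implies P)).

3

u: forces it.
v: forces it.
w: forces it.
Worlds forcing the formula: {u, v, w}.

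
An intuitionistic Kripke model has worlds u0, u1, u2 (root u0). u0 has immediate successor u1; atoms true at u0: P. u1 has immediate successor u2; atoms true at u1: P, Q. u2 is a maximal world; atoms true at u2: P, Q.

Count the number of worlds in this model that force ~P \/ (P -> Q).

2

u0: does not force it — u0 ||-/- ~P \/ (P -> Q): neither disjunct is forced at u0.
u1: forces it.
u2: forces it.
Worlds forcing the formula: {u1, u2}.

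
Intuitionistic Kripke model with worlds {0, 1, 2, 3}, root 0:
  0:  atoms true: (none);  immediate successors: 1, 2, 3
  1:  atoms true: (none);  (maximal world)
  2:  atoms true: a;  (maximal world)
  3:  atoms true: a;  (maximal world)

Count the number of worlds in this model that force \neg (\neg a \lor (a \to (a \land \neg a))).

2

0: does not force it — 0 \nVdash \neg (\neg a \lor (a \to (a \land \neg a))) since 1 is accessible from 0 and 1 \Vdash \neg a \lor (a \to (a \land \neg a)).
1: does not force it — 1 \nVdash \neg (\neg a \lor (a \to (a \land \neg a))) since 1 is accessible from 1 and 1 \Vdash \neg a \lor (a \to (a \land \neg a)).
2: forces it.
3: forces it.
Worlds forcing the formula: {2, 3}.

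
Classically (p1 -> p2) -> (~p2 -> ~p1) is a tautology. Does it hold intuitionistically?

Yes

This is the forward direction of contraposition, which is intuitionistically derivable.
Assume p1 -> p2 and ~p2. If p1 held then p2 would follow, contradicting ~p2; so ~p1.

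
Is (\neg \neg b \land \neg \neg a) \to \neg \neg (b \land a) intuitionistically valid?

This is the distribution of double negation over conjunction, which is intuitionistically derivable.
Assume \neg \neg b, \neg \neg a, and \neg (b \land a). From b we'd get \neg a (since b \land a is refuted), contradicting \neg \neg a; so \neg b, contradicting \neg \neg b.

Yes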